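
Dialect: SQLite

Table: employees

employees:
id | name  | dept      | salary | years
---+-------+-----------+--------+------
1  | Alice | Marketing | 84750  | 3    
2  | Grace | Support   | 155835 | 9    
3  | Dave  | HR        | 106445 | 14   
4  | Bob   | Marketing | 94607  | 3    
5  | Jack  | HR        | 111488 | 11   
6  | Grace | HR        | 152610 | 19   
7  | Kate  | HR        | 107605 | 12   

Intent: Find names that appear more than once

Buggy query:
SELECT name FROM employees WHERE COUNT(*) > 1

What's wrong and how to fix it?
Bug: WHERE can't reference COUNT(*); aggregates are computed after WHERE

Fix: GROUP BY name, then filter groups with HAVING COUNT(*) > 1

Corrected query:
SELECT name FROM employees GROUP BY name HAVING COUNT(*) > 1

Result:
name 
-----
Grace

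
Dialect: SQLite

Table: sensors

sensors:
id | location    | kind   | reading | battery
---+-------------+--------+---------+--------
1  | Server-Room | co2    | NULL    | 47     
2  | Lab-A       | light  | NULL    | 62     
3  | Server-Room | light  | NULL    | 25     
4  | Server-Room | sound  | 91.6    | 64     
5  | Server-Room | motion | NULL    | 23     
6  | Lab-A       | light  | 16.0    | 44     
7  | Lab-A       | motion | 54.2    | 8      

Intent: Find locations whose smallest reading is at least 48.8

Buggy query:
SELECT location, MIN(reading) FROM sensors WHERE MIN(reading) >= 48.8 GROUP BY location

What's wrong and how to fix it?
Bug: MIN() in WHERE is a misuse of aggregate

Fix: Use HAVING for the per-group MIN condition

Corrected query:
SELECT location, MIN(reading) FROM sensors GROUP BY location HAVING MIN(reading) >= 48.8

Result:
location    | MIN(reading)
------------+-------------
Server-Room | 91.6        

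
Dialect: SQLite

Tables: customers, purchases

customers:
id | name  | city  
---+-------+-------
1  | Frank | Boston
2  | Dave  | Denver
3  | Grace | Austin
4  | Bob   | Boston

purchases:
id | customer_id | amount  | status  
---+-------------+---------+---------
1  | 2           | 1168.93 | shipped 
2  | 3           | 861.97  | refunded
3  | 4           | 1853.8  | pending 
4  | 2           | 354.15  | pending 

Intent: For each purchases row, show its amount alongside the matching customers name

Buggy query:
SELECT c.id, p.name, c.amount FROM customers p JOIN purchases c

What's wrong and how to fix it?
Bug: JOIN with no ON clause produces a cartesian product; every purchases row pairs with every customers row

Fix: Add ON c.customer_id = p.id to the JOIN

Corrected query:
SELECT c.id, p.name, c.amount FROM customers p JOIN purchases c ON c.customer_id = p.id

Result:
id | name  | amount 
---+-------+--------
1  | Dave  | 1168.93
2  | Grace | 861.97 
3  | Bob   | 1853.8 
4  | Dave  | 354.15 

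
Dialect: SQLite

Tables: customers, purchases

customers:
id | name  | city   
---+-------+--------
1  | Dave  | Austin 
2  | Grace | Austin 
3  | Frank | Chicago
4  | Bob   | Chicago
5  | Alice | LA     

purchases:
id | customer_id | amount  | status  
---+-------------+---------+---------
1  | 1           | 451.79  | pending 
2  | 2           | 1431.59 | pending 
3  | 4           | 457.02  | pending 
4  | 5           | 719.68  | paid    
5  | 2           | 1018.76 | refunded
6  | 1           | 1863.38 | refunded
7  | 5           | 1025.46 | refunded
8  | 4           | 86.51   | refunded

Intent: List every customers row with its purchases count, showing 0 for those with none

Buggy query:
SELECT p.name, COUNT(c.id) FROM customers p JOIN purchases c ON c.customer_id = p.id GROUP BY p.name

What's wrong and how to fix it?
Bug: INNER JOIN drops customers rows that have no matching purchases rows

Fix: Use LEFT JOIN so parents without children still appear (COUNT(c.id) gives 0)

Corrected query:
SELECT p.name, COUNT(c.id) FROM customers p LEFT JOIN purchases c ON c.customer_id = p.id GROUP BY p.name

Result:
name  | COUNT(c.id)
------+------------
Alice | 2          
Bob   | 2          
Dave  | 2          
Frank | 0          
Grace | 2          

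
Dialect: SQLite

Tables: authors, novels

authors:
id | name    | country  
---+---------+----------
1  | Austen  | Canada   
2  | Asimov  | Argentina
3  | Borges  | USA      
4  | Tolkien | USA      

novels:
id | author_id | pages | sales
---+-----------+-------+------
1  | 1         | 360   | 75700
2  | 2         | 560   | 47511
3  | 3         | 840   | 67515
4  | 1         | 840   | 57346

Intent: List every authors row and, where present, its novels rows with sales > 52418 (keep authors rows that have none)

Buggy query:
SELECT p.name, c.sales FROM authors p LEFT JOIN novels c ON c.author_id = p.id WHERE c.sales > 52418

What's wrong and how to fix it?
Bug: Filtering c.sales in WHERE discards the NULL rows produced by LEFT JOIN, turning it into an inner join

Fix: Move the right-table condition into the ON clause so unmatched parents are kept

Corrected query:
SELECT p.name, c.sales FROM authors p LEFT JOIN novels c ON c.author_id = p.id AND c.sales > 52418

Result:
name    | sales
--------+------
Austen  | 57346
Austen  | 75700
Asimov  | NULL 
Borges  | 67515
Tolkien | NULL 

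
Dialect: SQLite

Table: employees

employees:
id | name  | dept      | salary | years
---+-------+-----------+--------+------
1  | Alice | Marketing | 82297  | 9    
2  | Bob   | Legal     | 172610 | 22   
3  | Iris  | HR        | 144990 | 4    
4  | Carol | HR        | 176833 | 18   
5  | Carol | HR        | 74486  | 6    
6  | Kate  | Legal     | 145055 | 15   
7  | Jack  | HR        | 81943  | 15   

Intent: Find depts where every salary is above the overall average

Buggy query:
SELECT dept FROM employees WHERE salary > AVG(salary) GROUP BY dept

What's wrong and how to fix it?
Bug: AVG() is an aggregate; it can't sit directly in WHERE

Fix: Compute the overall average in a scalar subquery and compare each group's MIN against it in HAVING

Corrected query:
SELECT dept FROM employees GROUP BY dept HAVING MIN(salary) > (SELECT AVG(salary) FROM employees)

Result:
dept 
-----
Legal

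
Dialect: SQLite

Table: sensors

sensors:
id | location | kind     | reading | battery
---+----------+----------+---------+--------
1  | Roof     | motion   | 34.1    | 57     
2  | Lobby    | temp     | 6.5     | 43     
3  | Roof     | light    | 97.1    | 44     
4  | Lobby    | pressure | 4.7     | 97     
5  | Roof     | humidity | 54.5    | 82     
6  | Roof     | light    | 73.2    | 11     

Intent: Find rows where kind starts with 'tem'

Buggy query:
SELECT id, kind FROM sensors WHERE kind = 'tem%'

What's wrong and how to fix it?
Bug: Wildcards only work with LIKE; '=' treats '%' as a literal character

Fix: Replace '=' with LIKE so 'tem%' is treated as a pattern

Corrected query:
SELECT id, kind FROM sensors WHERE kind LIKE 'tem%'

Result:
id | kind
---+-----
2  | temp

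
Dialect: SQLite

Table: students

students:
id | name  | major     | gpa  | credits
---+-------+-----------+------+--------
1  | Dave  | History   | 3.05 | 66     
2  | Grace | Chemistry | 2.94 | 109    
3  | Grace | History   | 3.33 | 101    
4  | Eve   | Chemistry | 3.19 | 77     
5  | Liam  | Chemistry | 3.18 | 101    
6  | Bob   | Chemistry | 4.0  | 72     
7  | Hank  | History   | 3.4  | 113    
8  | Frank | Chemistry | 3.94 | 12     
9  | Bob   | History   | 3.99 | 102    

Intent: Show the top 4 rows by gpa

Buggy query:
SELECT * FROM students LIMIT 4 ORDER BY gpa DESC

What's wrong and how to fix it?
Bug: ORDER BY cannot follow LIMIT; LIMIT is the final clause

Fix: Sort with ORDER BY, then apply LIMIT

Corrected query:
SELECT * FROM students ORDER BY gpa DESC LIMIT 4

Result:
id | name  | major     | gpa  | credits
---+-------+-----------+------+--------
6  | Bob   | Chemistry | 4    | 72     
9  | Bob   | History   | 3.99 | 102    
8  | Frank | Chemistry | 3.94 | 12     
7  | Hank  | History   | 3.4  | 113    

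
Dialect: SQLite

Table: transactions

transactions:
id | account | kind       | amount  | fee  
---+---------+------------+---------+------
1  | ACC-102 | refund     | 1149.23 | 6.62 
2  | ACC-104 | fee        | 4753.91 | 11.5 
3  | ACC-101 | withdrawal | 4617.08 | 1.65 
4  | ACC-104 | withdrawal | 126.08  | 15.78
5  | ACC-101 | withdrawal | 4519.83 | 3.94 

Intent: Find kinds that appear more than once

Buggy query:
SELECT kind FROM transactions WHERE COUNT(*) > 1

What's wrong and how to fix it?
Bug: WHERE can't reference COUNT(*); aggregates are computed after WHERE

Fix: GROUP BY kind, then filter groups with HAVING COUNT(*) > 1

Corrected query:
SELECT kind FROM transactions GROUP BY kind HAVING COUNT(*) > 1

Result:
kind      
----------
withdrawal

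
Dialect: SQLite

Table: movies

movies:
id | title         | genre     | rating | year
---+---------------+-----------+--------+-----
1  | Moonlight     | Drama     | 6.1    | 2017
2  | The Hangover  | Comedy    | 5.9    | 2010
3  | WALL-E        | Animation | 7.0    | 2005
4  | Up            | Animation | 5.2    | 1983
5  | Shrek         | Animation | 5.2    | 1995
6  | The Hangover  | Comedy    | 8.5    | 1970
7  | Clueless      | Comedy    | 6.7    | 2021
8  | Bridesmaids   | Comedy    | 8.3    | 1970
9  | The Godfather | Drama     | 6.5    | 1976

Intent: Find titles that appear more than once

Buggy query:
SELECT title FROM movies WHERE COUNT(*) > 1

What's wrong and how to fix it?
Bug: COUNT(*) is an aggregate and cannot be used in WHERE

Fix: Group first, then use HAVING for the count condition

Corrected query:
SELECT title FROM movies GROUP BY title HAVING COUNT(*) > 1

Result:
title       
------------
The Hangover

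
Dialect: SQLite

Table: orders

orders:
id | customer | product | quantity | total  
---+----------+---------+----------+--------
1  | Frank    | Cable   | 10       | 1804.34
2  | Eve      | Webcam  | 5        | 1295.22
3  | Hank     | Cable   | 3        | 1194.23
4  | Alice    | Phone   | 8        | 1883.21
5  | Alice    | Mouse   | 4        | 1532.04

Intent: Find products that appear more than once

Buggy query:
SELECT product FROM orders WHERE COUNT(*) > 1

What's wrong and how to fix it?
Bug: COUNT(*) is an aggregate and cannot be used in WHERE

Fix: GROUP BY product, then filter groups with HAVING COUNT(*) > 1

Corrected query:
SELECT product FROM orders GROUP BY product HAVING COUNT(*) > 1

Result:
product
-------
Cable  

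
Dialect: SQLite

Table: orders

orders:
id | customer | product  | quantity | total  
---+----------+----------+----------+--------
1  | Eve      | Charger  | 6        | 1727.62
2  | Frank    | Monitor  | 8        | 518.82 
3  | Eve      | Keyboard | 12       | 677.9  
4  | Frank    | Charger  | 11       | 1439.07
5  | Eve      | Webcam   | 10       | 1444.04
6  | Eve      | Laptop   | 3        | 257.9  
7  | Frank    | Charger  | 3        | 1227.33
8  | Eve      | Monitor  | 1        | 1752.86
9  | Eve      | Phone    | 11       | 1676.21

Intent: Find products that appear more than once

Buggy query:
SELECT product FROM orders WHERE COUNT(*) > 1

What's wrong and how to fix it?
Bug: WHERE can't reference COUNT(*); aggregates are computed after WHERE

Fix: Group first, then use HAVING for the count condition

Corrected query:
SELECT product FROM orders GROUP BY product HAVING COUNT(*) > 1

Result:
product
-------
Charger
Monitor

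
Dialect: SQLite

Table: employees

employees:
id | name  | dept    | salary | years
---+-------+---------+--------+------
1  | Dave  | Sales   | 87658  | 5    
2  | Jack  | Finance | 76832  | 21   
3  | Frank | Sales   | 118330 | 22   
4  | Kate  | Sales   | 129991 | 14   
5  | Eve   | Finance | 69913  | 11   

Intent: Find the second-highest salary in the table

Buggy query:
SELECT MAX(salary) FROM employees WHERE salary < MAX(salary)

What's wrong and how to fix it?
Bug: MAX(salary) on the right of the comparison is an aggregate-in-WHERE error

Fix: Put the inner MAX in a scalar subquery

Corrected query:
SELECT MAX(salary) FROM employees WHERE salary < (SELECT MAX(salary) FROM employees)

Result:
MAX(salary)
-----------
118330     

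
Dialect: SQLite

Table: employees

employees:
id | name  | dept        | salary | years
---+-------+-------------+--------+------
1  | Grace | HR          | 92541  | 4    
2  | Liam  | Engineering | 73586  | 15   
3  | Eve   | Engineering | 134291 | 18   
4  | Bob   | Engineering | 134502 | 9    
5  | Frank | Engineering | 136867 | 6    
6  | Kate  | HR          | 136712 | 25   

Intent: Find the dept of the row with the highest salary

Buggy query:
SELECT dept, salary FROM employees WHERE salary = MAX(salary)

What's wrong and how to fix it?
Bug: MAX(salary) is an aggregate and cannot be used directly in WHERE

Fix: Use a subquery: WHERE salary = (SELECT MAX(salary) FROM employees)

Corrected query:
SELECT dept, salary FROM employees WHERE salary = (SELECT MAX(salary) FROM employees)

Result:
dept        | salary
------------+-------
Engineering | 136867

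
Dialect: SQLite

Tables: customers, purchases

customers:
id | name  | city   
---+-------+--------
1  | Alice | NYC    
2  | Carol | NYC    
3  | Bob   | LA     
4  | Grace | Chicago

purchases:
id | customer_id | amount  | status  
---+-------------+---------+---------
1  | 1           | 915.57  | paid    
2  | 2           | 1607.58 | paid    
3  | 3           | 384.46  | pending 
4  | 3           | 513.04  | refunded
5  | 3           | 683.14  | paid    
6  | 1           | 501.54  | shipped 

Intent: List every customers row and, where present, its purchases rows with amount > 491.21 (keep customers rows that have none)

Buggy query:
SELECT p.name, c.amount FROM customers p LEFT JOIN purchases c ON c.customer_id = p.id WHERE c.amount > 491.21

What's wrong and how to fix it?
Bug: A WHERE condition on the right-hand table after LEFT JOIN drops unmatched parents

Fix: Move the right-table condition into the ON clause so unmatched parents are kept

Corrected query:
SELECT p.name, c.amount FROM customers p LEFT JOIN purchases c ON c.customer_id = p.id AND c.amount > 491.21

Result:
name  | amount 
------+--------
Alice | 501.54 
Alice | 915.57 
Carol | 1607.58
Bob   | 513.04 
Bob   | 683.14 
Grace | NULL   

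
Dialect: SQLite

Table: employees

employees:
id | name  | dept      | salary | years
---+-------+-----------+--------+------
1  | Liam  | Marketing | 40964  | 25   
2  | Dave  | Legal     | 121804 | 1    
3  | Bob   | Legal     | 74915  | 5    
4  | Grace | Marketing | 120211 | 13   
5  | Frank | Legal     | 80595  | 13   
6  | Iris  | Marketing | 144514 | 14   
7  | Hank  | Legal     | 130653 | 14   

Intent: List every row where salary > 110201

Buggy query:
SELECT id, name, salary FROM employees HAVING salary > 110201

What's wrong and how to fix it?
Bug: This is a non-aggregate query (no GROUP BY, no aggregates), so in SQLite the HAVING clause is invalid here; a row-level condition belongs in WHERE

Fix: Use WHERE for row-level filtering

Corrected query:
SELECT id, name, salary FROM employees WHERE salary > 110201

Result:
id | name  | salary
---+-------+-------
2  | Dave  | 121804
4  | Grace | 120211
6  | Iris  | 144514
7  | Hank  | 130653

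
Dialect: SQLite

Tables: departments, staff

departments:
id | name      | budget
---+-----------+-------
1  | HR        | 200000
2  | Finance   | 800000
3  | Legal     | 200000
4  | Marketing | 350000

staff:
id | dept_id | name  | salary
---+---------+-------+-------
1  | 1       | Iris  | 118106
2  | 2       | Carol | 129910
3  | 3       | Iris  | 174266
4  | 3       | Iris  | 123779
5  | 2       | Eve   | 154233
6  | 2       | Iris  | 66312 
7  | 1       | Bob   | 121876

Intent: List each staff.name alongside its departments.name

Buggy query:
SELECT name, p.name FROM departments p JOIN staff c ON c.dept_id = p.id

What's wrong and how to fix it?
Bug: 'name' exists in both joined tables, so the database can't tell which one is meant

Fix: Qualify the column with its table alias (c.name)

Corrected query:
SELECT c.name, p.name FROM departments p JOIN staff c ON c.dept_id = p.id

Result:
name  | name   
------+--------
Iris  | HR     
Carol | Finance
Iris  | Legal  
Iris  | Legal  
Eve   | Finance
Iris  | Finance
Bob   | HR     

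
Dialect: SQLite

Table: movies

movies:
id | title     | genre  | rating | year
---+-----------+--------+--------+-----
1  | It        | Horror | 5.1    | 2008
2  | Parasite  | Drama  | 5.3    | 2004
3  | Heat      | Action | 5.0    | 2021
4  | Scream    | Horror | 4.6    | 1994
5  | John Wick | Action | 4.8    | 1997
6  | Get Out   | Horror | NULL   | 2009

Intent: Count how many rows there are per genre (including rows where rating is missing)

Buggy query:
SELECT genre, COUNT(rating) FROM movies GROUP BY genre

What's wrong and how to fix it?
Bug: COUNT(column) counts non-NULL values only; rows with NULL rating aren't counted

Fix: Replace COUNT(rating) with COUNT(*)

Corrected query:
SELECT genre, COUNT(*) FROM movies GROUP BY genre

Result:
genre  | COUNT(*)
-------+---------
Action | 2       
Drama  | 1       
Horror | 3       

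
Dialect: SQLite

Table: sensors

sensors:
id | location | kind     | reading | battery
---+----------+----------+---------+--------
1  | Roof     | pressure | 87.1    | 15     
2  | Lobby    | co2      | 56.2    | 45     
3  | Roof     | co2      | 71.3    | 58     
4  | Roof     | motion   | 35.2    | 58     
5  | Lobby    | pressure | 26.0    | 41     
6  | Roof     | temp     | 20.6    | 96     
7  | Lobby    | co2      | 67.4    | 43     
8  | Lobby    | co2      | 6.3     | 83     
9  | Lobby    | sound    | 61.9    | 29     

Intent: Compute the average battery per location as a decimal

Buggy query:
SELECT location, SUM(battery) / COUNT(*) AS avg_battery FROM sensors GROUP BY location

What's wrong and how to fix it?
Bug: Both operands are integers, so '/' performs integer division and truncates

Fix: Multiply by 1.0 (or CAST to REAL) to force floating-point division

Corrected query:
SELECT location, SUM(battery) * 1.0 / COUNT(*) AS avg_battery FROM sensors GROUP BY location

Result:
location | avg_battery
---------+------------
Lobby    | 48.2       
Roof     | 56.75      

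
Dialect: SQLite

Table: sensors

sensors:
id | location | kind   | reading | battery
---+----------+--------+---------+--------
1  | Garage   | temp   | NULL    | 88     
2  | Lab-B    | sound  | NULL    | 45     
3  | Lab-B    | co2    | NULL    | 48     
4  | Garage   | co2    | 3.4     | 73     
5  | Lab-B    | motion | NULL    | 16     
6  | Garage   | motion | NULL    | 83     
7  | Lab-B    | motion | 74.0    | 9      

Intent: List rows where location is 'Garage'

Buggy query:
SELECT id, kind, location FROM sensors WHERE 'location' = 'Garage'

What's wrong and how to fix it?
Bug: Single quotes denote string literals in SQL; the column name is being compared as a constant string

Fix: Remove the quotes around the column name (or use double quotes for an identifier)

Corrected query:
SELECT id, kind, location FROM sensors WHERE location = 'Garage'

Result:
id | kind   | location
---+--------+---------
1  | temp   | Garage  
4  | co2    | Garage  
6  | motion | Garage  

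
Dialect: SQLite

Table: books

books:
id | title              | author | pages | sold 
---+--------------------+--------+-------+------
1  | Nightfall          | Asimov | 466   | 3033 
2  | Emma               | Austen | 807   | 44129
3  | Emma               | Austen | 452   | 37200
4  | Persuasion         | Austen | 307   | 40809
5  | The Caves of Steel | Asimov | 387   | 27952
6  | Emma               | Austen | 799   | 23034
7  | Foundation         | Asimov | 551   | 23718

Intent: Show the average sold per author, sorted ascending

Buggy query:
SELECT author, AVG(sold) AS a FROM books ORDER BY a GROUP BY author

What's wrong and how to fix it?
Bug: GROUP BY must precede ORDER BY

Fix: Reorder: SELECT … FROM … GROUP BY … ORDER BY …

Corrected query:
SELECT author, AVG(sold) AS a FROM books GROUP BY author ORDER BY a

Result:
author | a           
-------+-------------
Asimov | 18234.333333
Austen | 36293       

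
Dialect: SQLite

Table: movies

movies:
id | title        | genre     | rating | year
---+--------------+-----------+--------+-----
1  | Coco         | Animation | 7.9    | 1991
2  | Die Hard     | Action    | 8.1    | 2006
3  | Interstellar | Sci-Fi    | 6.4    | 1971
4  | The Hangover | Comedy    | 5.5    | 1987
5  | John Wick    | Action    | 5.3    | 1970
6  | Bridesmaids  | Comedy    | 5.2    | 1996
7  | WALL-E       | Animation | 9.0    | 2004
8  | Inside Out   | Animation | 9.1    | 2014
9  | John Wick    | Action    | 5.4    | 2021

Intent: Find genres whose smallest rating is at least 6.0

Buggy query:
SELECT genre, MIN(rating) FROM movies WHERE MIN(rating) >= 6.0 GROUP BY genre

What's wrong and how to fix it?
Bug: MIN() in WHERE is a misuse of aggregate

Fix: Use HAVING for the per-group MIN condition

Corrected query:
SELECT genre, MIN(rating) FROM movies GROUP BY genre HAVING MIN(rating) >= 6.0

Result:
genre     | MIN(rating)
----------+------------
Animation | 7.9        
Sci-Fi    | 6.4        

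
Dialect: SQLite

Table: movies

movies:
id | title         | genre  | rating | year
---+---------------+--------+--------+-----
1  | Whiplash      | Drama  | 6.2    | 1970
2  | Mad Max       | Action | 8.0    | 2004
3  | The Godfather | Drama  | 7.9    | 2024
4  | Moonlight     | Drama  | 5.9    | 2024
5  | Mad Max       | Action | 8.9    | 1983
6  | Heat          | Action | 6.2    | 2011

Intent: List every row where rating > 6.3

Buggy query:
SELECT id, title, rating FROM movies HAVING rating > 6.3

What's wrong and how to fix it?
Bug: HAVING filters the output of aggregation, but this query has no GROUP BY and no aggregate functions, so SQLite rejects it (HAVING clause on a non-aggregate query); the condition here is per row

Fix: Use WHERE for row-level filtering

Corrected query:
SELECT id, title, rating FROM movies WHERE rating > 6.3

Result:
id | title         | rating
---+---------------+-------
2  | Mad Max       | 8     
3  | The Godfather | 7.9   
5  | Mad Max       | 8.9   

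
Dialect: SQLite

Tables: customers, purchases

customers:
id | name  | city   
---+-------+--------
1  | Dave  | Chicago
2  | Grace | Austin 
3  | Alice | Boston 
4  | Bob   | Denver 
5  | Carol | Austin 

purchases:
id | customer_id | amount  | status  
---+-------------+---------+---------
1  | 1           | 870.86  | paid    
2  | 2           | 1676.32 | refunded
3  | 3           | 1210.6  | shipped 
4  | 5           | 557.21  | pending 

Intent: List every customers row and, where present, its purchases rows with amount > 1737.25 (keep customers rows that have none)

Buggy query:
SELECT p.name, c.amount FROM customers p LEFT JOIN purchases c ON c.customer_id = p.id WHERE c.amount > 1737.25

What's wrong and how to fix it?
Bug: A WHERE condition on the right-hand table after LEFT JOIN drops unmatched parents

Fix: Move the right-table condition into the ON clause so unmatched parents are kept

Corrected query:
SELECT p.name, c.amount FROM customers p LEFT JOIN purchases c ON c.customer_id = p.id AND c.amount > 1737.25

Result:
name  | amount
------+-------
Dave  | NULL  
Grace | NULL  
Alice | NULL  
Bob   | NULL  
Carol | NULL  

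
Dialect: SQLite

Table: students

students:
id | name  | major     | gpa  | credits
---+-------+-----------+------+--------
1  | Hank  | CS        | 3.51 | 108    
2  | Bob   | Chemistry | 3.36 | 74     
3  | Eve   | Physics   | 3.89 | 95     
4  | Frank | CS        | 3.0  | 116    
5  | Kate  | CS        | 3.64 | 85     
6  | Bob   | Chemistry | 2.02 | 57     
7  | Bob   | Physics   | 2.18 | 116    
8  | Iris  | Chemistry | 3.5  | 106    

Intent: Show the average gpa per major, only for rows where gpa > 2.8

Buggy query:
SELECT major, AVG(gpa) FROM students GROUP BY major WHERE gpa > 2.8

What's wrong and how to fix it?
Bug: WHERE cannot follow GROUP BY

Fix: Move the WHERE clause before GROUP BY

Corrected query:
SELECT major, AVG(gpa) FROM students WHERE gpa > 2.8 GROUP BY major

Result:
major     | AVG(gpa)
----------+---------
CS        | 3.383333
Chemistry | 3.43    
Physics   | 3.89    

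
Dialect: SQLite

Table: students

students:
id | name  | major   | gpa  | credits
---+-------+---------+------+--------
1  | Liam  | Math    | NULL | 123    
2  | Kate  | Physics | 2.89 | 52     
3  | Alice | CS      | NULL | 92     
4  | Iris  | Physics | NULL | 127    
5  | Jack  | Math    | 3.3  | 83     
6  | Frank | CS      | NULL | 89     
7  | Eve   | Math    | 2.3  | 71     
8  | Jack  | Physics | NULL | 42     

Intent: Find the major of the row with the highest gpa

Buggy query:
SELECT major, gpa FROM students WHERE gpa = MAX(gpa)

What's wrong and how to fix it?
Bug: MAX(gpa) is an aggregate and cannot be used directly in WHERE

Fix: Wrap MAX in a scalar subquery so WHERE compares against a single value

Corrected query:
SELECT major, gpa FROM students WHERE gpa = (SELECT MAX(gpa) FROM students)

Result:
major | gpa
------+----
Math  | 3.3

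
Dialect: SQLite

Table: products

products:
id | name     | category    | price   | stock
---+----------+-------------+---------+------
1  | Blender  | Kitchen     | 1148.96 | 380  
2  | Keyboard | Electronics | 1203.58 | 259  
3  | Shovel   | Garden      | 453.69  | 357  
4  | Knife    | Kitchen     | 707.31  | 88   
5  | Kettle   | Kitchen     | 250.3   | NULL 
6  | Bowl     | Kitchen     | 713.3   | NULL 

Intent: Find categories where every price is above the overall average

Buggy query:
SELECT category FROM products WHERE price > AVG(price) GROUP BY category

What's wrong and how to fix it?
Bug: AVG() is an aggregate; it can't sit directly in WHERE

Fix: Use a subquery for AVG and a HAVING MIN(...) filter so the condition holds for every row in the group

Corrected query:
SELECT category FROM products GROUP BY category HAVING MIN(price) > (SELECT AVG(price) FROM products)

Result:
category   
-----------
Electronics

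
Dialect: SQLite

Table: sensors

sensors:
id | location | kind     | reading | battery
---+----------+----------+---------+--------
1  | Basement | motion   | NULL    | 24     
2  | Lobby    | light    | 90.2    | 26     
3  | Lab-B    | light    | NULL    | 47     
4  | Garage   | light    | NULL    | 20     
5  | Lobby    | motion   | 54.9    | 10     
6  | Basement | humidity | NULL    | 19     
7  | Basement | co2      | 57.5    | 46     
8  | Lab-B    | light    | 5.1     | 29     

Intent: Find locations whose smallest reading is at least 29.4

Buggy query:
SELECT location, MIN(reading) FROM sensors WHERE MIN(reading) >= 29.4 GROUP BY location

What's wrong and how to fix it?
Bug: Aggregates like MIN are computed per group after WHERE runs

Fix: Use HAVING for the per-group MIN condition

Corrected query:
SELECT location, MIN(reading) FROM sensors GROUP BY location HAVING MIN(reading) >= 29.4

Result:
location | MIN(reading)
---------+-------------
Basement | 57.5        
Lobby    | 54.9        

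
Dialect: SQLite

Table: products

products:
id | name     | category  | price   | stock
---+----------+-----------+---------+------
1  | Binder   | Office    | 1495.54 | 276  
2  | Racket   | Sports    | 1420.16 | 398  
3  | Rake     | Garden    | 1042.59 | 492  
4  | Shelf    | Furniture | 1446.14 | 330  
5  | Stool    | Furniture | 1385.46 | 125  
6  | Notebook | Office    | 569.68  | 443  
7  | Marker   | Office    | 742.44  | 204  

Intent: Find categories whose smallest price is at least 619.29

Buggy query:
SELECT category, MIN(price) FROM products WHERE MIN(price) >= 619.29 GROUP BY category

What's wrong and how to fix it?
Bug: Aggregates like MIN are computed per group after WHERE runs

Fix: Replace WHERE with HAVING after the GROUP BY

Corrected query:
SELECT category, MIN(price) FROM products GROUP BY category HAVING MIN(price) >= 619.29

Result:
category  | MIN(price)
----------+-----------
Furniture | 1385.46   
Garden    | 1042.59   
Sports    | 1420.16   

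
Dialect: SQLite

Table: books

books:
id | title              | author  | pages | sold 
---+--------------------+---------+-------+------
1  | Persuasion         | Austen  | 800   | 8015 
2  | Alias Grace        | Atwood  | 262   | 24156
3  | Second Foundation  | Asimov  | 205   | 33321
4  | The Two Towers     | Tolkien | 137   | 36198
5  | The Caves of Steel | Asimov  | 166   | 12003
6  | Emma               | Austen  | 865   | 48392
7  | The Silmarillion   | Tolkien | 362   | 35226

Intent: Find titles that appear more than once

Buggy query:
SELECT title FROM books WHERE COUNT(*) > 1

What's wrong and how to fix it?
Bug: COUNT(*) is an aggregate and cannot be used in WHERE

Fix: Group first, then use HAVING for the count condition

Corrected query:
SELECT title FROM books GROUP BY title HAVING COUNT(*) > 1

Result:
(no rows)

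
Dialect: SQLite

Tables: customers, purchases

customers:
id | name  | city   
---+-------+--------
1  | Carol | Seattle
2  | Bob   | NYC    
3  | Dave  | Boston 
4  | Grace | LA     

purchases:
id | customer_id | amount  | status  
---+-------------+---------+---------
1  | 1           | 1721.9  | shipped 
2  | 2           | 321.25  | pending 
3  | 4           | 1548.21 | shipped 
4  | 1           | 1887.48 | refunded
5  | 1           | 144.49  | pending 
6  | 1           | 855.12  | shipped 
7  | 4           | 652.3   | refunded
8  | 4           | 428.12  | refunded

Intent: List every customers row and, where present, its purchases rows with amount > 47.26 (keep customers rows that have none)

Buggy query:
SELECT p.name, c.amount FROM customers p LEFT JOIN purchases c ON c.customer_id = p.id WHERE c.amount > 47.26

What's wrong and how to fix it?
Bug: Filtering c.amount in WHERE discards the NULL rows produced by LEFT JOIN, turning it into an inner join

Fix: Put 'c.amount > 47.26' in the JOIN's ON clause instead of WHERE

Corrected query:
SELECT p.name, c.amount FROM customers p LEFT JOIN purchases c ON c.customer_id = p.id AND c.amount > 47.26

Result:
name  | amount 
------+--------
Carol | 144.49 
Carol | 855.12 
Carol | 1721.9 
Carol | 1887.48
Bob   | 321.25 
Dave  | NULL   
Grace | 428.12 
Grace | 652.3  
Grace | 1548.21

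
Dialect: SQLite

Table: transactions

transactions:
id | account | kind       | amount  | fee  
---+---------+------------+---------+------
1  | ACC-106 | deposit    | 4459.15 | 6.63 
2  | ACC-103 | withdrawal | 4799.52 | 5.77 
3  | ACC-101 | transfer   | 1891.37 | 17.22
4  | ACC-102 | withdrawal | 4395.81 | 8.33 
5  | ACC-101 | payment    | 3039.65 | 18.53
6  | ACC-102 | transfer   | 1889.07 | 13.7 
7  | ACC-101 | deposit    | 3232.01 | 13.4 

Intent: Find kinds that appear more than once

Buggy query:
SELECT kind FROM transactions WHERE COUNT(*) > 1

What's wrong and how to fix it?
Bug: WHERE can't reference COUNT(*); aggregates are computed after WHERE

Fix: GROUP BY kind, then filter groups with HAVING COUNT(*) > 1

Corrected query:
SELECT kind FROM transactions GROUP BY kind HAVING COUNT(*) > 1

Result:
kind      
----------
deposit   
transfer  
withdrawal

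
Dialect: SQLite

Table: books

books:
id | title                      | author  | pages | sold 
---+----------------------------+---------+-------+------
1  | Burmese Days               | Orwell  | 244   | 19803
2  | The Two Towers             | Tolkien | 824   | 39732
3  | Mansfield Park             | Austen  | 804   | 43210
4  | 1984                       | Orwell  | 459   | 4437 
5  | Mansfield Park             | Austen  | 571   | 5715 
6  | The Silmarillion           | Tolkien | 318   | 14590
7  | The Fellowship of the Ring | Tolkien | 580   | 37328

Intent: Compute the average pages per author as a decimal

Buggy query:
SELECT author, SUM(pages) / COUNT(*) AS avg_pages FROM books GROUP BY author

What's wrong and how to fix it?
Bug: Both operands are integers, so '/' performs integer division and truncates

Fix: Multiply by 1.0 (or CAST to REAL) to force floating-point division

Corrected query:
SELECT author, SUM(pages) * 1.0 / COUNT(*) AS avg_pages FROM books GROUP BY author

Result:
author  | avg_pages
--------+----------
Austen  | 687.5    
Orwell  | 351.5    
Tolkien | 574      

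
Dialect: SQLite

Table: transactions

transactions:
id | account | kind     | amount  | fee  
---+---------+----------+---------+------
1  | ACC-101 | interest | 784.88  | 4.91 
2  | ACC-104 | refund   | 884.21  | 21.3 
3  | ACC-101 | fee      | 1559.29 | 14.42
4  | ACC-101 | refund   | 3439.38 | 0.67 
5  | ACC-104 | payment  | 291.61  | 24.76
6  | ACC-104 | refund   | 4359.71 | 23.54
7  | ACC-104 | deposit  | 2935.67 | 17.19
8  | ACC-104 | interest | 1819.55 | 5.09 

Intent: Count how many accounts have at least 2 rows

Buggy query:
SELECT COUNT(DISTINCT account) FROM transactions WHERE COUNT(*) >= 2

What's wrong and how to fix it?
Bug: COUNT(*) cannot appear in WHERE; the per-group count doesn't exist yet

Fix: Use a subquery that GROUPs and filters with HAVING, then count its rows

Corrected query:
SELECT COUNT(*) FROM (SELECT account FROM transactions GROUP BY account HAVING COUNT(*) >= 2)

Result:
COUNT(*)
--------
2       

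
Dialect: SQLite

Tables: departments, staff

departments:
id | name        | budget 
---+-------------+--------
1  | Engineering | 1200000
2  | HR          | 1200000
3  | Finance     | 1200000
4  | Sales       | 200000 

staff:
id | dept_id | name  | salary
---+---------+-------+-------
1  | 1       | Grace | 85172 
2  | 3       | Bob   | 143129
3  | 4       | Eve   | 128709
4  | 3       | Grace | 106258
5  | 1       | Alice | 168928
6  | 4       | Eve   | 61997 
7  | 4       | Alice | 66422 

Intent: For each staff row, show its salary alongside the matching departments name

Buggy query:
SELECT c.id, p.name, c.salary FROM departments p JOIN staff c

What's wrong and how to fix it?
Bug: JOIN with no ON clause produces a cartesian product; every staff row pairs with every departments row

Fix: Specify the join condition linking the foreign key to the parent id

Corrected query:
SELECT c.id, p.name, c.salary FROM departments p JOIN staff c ON c.dept_id = p.id

Result:
id | name        | salary
---+-------------+-------
1  | Engineering | 85172 
2  | Finance     | 143129
3  | Sales       | 128709
4  | Finance     | 106258
5  | Engineering | 168928
6  | Sales       | 61997 
7  | Sales       | 66422 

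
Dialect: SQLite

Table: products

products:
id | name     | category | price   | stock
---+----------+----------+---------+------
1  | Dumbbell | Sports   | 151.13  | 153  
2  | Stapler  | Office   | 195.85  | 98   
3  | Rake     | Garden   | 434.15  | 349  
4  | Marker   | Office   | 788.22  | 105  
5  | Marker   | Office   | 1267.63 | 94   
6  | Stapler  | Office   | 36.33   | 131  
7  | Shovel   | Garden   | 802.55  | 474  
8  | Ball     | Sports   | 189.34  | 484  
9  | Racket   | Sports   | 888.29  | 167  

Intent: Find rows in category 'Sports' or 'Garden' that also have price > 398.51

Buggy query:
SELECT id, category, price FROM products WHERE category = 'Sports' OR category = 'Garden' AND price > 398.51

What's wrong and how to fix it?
Bug: Without parentheses, AND is evaluated before OR, so the price filter only applies to the 'Garden' branch

Fix: Group the OR with parentheses (or use IN), then AND the threshold

Corrected query:
SELECT id, category, price FROM products WHERE (category = 'Sports' OR category = 'Garden') AND price > 398.51

Result:
id | category | price 
---+----------+-------
3  | Garden   | 434.15
7  | Garden   | 802.55
9  | Sports   | 888.29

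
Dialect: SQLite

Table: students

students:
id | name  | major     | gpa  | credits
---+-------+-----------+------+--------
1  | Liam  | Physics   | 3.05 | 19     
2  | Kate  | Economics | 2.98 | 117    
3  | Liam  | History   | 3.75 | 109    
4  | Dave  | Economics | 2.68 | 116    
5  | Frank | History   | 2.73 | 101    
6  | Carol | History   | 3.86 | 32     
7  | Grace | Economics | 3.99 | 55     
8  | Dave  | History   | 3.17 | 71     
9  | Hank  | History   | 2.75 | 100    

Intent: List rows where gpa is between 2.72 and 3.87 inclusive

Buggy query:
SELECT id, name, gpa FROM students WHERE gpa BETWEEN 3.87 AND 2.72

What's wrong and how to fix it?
Bug: The bounds are reversed; BETWEEN a AND b requires a <= b to match anything

Fix: Swap the bounds so the smaller value comes first

Corrected query:
SELECT id, name, gpa FROM students WHERE gpa BETWEEN 2.72 AND 3.87

Result:
id | name  | gpa 
---+-------+-----
1  | Liam  | 3.05
2  | Kate  | 2.98
3  | Liam  | 3.75
5  | Frank | 2.73
6  | Carol | 3.86
8  | Dave  | 3.17
9  | Hank  | 2.75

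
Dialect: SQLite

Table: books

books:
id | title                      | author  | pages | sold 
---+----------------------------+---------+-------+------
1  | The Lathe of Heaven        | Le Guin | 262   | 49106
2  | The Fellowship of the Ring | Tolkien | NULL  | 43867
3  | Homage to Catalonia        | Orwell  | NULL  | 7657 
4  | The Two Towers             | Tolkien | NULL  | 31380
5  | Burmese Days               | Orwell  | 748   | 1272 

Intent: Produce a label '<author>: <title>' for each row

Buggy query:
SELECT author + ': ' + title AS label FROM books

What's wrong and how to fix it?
Bug: SQLite uses || for string concatenation; + coerces text to numbers (yielding 0)

Fix: Replace + with || to concatenate text

Corrected query:
SELECT author || ': ' || title AS label FROM books

Result:
label                              
-----------------------------------
Le Guin: The Lathe of Heaven       
Tolkien: The Fellowship of the Ring
Orwell: Homage to Catalonia        
Tolkien: The Two Towers            
Orwell: Burmese Days               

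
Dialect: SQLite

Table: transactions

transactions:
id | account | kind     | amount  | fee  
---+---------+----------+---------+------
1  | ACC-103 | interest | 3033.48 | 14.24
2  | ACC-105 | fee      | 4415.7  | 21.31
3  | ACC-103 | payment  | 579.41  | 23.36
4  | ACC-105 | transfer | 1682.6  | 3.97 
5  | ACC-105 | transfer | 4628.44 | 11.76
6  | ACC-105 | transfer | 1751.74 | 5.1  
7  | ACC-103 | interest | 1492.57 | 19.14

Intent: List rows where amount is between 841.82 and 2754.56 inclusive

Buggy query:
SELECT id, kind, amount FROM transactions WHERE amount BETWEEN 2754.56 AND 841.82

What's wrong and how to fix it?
Bug: BETWEEN expects the lower bound first; with 2754.56 AND 841.82 the range is empty

Fix: Write BETWEEN 841.82 AND 2754.56

Corrected query:
SELECT id, kind, amount FROM transactions WHERE amount BETWEEN 841.82 AND 2754.56

Result:
id | kind     | amount 
---+----------+--------
4  | transfer | 1682.6 
6  | transfer | 1751.74
7  | interest | 1492.57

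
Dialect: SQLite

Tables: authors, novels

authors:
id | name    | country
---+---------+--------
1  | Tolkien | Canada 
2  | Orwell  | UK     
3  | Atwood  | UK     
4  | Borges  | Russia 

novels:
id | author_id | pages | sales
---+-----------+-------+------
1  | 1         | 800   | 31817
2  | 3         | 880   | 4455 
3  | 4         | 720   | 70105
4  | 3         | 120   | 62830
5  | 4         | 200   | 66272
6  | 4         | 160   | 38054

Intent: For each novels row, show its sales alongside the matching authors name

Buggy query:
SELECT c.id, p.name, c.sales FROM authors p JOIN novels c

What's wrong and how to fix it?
Bug: JOIN with no ON clause produces a cartesian product; every novels row pairs with every authors row

Fix: Specify the join condition linking the foreign key to the parent id

Corrected query:
SELECT c.id, p.name, c.sales FROM authors p JOIN novels c ON c.author_id = p.id

Result:
id | name    | sales
---+---------+------
1  | Tolkien | 31817
2  | Atwood  | 4455 
3  | Borges  | 70105
4  | Atwood  | 62830
5  | Borges  | 66272
6  | Borges  | 38054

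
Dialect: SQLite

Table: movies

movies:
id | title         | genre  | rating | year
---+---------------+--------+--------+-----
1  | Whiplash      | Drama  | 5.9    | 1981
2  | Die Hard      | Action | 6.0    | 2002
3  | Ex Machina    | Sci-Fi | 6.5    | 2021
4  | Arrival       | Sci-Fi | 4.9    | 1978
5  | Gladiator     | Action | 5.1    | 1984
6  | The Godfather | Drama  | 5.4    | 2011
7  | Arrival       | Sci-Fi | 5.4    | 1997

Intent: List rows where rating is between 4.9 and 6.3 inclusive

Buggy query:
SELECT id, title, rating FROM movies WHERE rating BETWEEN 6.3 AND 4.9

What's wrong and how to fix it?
Bug: BETWEEN expects the lower bound first; with 6.3 AND 4.9 the range is empty

Fix: Write BETWEEN 4.9 AND 6.3

Corrected query:
SELECT id, title, rating FROM movies WHERE rating BETWEEN 4.9 AND 6.3

Result:
id | title         | rating
---+---------------+-------
1  | Whiplash      | 5.9   
2  | Die Hard      | 6     
4  | Arrival       | 4.9   
5  | Gladiator     | 5.1   
6  | The Godfather | 5.4   
7  | Arrival       | 5.4   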